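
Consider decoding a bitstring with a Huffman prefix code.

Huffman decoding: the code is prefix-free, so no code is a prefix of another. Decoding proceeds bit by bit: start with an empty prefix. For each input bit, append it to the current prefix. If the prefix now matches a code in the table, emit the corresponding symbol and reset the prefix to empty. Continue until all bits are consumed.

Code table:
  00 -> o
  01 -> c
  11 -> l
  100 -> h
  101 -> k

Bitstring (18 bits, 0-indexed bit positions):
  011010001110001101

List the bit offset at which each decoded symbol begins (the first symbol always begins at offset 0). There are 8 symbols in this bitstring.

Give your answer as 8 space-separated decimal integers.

Answer: 0 2 5 7 9 11 13 15

Derivation:
Bit 0: prefix='0' (no match yet)
Bit 1: prefix='01' -> emit 'c', reset
Bit 2: prefix='1' (no match yet)
Bit 3: prefix='10' (no match yet)
Bit 4: prefix='101' -> emit 'k', reset
Bit 5: prefix='0' (no match yet)
Bit 6: prefix='00' -> emit 'o', reset
Bit 7: prefix='0' (no match yet)
Bit 8: prefix='01' -> emit 'c', reset
Bit 9: prefix='1' (no match yet)
Bit 10: prefix='11' -> emit 'l', reset
Bit 11: prefix='0' (no match yet)
Bit 12: prefix='00' -> emit 'o', reset
Bit 13: prefix='0' (no match yet)
Bit 14: prefix='01' -> emit 'c', reset
Bit 15: prefix='1' (no match yet)
Bit 16: prefix='10' (no match yet)
Bit 17: prefix='101' -> emit 'k', reset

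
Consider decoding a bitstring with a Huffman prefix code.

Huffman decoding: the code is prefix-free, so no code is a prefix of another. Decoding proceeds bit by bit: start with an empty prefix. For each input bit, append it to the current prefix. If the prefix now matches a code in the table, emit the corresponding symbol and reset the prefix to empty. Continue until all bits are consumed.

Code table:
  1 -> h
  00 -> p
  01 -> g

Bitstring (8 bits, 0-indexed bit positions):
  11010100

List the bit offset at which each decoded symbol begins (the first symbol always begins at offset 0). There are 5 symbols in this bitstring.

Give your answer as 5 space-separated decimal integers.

Bit 0: prefix='1' -> emit 'h', reset
Bit 1: prefix='1' -> emit 'h', reset
Bit 2: prefix='0' (no match yet)
Bit 3: prefix='01' -> emit 'g', reset
Bit 4: prefix='0' (no match yet)
Bit 5: prefix='01' -> emit 'g', reset
Bit 6: prefix='0' (no match yet)
Bit 7: prefix='00' -> emit 'p', reset

Answer: 0 1 2 4 6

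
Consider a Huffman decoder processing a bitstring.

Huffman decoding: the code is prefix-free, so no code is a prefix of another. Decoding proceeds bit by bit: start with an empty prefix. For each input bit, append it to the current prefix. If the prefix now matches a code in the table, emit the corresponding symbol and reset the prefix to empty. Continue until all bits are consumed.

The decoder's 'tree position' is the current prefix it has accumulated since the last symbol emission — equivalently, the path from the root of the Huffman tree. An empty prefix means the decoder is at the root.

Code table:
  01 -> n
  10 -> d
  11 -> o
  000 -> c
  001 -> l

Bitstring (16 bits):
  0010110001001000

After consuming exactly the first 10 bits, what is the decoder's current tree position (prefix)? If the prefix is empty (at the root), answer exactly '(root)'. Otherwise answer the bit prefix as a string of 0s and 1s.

Answer: (root)

Derivation:
Bit 0: prefix='0' (no match yet)
Bit 1: prefix='00' (no match yet)
Bit 2: prefix='001' -> emit 'l', reset
Bit 3: prefix='0' (no match yet)
Bit 4: prefix='01' -> emit 'n', reset
Bit 5: prefix='1' (no match yet)
Bit 6: prefix='10' -> emit 'd', reset
Bit 7: prefix='0' (no match yet)
Bit 8: prefix='00' (no match yet)
Bit 9: prefix='001' -> emit 'l', reset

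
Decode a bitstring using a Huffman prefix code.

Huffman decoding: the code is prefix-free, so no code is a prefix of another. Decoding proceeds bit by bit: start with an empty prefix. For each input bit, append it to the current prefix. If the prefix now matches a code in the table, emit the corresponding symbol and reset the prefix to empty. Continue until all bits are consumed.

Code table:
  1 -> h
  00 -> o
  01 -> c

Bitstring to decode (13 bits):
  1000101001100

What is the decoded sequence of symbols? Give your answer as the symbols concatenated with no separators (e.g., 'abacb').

Answer: hoccohho

Derivation:
Bit 0: prefix='1' -> emit 'h', reset
Bit 1: prefix='0' (no match yet)
Bit 2: prefix='00' -> emit 'o', reset
Bit 3: prefix='0' (no match yet)
Bit 4: prefix='01' -> emit 'c', reset
Bit 5: prefix='0' (no match yet)
Bit 6: prefix='01' -> emit 'c', reset
Bit 7: prefix='0' (no match yet)
Bit 8: prefix='00' -> emit 'o', reset
Bit 9: prefix='1' -> emit 'h', reset
Bit 10: prefix='1' -> emit 'h', reset
Bit 11: prefix='0' (no match yet)
Bit 12: prefix='00' -> emit 'o', reset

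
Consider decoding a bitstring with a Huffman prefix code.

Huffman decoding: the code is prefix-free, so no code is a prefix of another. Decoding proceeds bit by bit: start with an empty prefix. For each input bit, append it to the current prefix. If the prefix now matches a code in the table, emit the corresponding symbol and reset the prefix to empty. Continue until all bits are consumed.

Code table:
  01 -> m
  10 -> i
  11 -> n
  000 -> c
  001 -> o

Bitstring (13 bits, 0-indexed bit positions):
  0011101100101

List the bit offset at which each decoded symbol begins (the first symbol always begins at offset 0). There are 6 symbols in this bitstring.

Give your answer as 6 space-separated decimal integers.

Bit 0: prefix='0' (no match yet)
Bit 1: prefix='00' (no match yet)
Bit 2: prefix='001' -> emit 'o', reset
Bit 3: prefix='1' (no match yet)
Bit 4: prefix='11' -> emit 'n', reset
Bit 5: prefix='0' (no match yet)
Bit 6: prefix='01' -> emit 'm', reset
Bit 7: prefix='1' (no match yet)
Bit 8: prefix='10' -> emit 'i', reset
Bit 9: prefix='0' (no match yet)
Bit 10: prefix='01' -> emit 'm', reset
Bit 11: prefix='0' (no match yet)
Bit 12: prefix='01' -> emit 'm', reset

Answer: 0 3 5 7 9 11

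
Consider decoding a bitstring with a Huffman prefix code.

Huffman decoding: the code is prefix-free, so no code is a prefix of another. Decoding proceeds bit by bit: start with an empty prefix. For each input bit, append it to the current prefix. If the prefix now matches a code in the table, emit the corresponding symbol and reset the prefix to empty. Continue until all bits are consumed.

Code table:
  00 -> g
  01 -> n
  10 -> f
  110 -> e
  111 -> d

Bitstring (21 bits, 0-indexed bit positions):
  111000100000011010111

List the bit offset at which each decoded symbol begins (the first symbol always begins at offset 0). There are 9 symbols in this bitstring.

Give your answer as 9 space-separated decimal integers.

Bit 0: prefix='1' (no match yet)
Bit 1: prefix='11' (no match yet)
Bit 2: prefix='111' -> emit 'd', reset
Bit 3: prefix='0' (no match yet)
Bit 4: prefix='00' -> emit 'g', reset
Bit 5: prefix='0' (no match yet)
Bit 6: prefix='01' -> emit 'n', reset
Bit 7: prefix='0' (no match yet)
Bit 8: prefix='00' -> emit 'g', reset
Bit 9: prefix='0' (no match yet)
Bit 10: prefix='00' -> emit 'g', reset
Bit 11: prefix='0' (no match yet)
Bit 12: prefix='00' -> emit 'g', reset
Bit 13: prefix='1' (no match yet)
Bit 14: prefix='11' (no match yet)
Bit 15: prefix='110' -> emit 'e', reset
Bit 16: prefix='1' (no match yet)
Bit 17: prefix='10' -> emit 'f', reset
Bit 18: prefix='1' (no match yet)
Bit 19: prefix='11' (no match yet)
Bit 20: prefix='111' -> emit 'd', reset

Answer: 0 3 5 7 9 11 13 16 18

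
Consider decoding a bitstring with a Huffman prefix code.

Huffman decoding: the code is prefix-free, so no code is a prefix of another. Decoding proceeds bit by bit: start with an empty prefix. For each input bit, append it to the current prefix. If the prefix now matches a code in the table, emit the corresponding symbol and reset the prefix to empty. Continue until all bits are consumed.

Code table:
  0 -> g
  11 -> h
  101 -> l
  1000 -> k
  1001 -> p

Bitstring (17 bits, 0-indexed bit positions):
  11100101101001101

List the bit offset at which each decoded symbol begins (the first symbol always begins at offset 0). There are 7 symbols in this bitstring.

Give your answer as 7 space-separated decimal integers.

Bit 0: prefix='1' (no match yet)
Bit 1: prefix='11' -> emit 'h', reset
Bit 2: prefix='1' (no match yet)
Bit 3: prefix='10' (no match yet)
Bit 4: prefix='100' (no match yet)
Bit 5: prefix='1001' -> emit 'p', reset
Bit 6: prefix='0' -> emit 'g', reset
Bit 7: prefix='1' (no match yet)
Bit 8: prefix='11' -> emit 'h', reset
Bit 9: prefix='0' -> emit 'g', reset
Bit 10: prefix='1' (no match yet)
Bit 11: prefix='10' (no match yet)
Bit 12: prefix='100' (no match yet)
Bit 13: prefix='1001' -> emit 'p', reset
Bit 14: prefix='1' (no match yet)
Bit 15: prefix='10' (no match yet)
Bit 16: prefix='101' -> emit 'l', reset

Answer: 0 2 6 7 9 10 14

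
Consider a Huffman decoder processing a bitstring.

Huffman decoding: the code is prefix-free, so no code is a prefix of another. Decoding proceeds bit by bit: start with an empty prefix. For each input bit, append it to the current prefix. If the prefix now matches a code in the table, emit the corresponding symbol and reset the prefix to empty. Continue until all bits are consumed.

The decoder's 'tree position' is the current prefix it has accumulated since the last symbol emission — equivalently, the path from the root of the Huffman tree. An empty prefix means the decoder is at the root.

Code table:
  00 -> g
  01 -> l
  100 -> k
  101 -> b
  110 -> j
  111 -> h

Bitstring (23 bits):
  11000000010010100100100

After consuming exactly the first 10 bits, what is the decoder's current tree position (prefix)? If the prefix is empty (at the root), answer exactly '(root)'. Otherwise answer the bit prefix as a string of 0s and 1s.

Bit 0: prefix='1' (no match yet)
Bit 1: prefix='11' (no match yet)
Bit 2: prefix='110' -> emit 'j', reset
Bit 3: prefix='0' (no match yet)
Bit 4: prefix='00' -> emit 'g', reset
Bit 5: prefix='0' (no match yet)
Bit 6: prefix='00' -> emit 'g', reset
Bit 7: prefix='0' (no match yet)
Bit 8: prefix='00' -> emit 'g', reset
Bit 9: prefix='1' (no match yet)

Answer: 1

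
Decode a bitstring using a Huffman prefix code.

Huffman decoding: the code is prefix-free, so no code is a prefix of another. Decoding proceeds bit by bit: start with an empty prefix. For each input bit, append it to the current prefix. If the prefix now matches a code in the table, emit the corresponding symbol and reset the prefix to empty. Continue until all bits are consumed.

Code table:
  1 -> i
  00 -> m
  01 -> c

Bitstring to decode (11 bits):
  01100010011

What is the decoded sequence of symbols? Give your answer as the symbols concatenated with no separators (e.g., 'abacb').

Bit 0: prefix='0' (no match yet)
Bit 1: prefix='01' -> emit 'c', reset
Bit 2: prefix='1' -> emit 'i', reset
Bit 3: prefix='0' (no match yet)
Bit 4: prefix='00' -> emit 'm', reset
Bit 5: prefix='0' (no match yet)
Bit 6: prefix='01' -> emit 'c', reset
Bit 7: prefix='0' (no match yet)
Bit 8: prefix='00' -> emit 'm', reset
Bit 9: prefix='1' -> emit 'i', reset
Bit 10: prefix='1' -> emit 'i', reset

Answer: cimcmii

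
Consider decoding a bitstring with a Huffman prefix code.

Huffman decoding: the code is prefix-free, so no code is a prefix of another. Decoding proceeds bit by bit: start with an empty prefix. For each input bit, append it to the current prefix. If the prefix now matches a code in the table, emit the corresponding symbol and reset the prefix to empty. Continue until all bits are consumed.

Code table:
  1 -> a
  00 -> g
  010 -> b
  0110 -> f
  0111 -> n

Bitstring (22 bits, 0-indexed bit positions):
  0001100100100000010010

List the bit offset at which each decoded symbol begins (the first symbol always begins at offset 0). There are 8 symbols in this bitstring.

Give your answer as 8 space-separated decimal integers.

Answer: 0 2 6 9 12 14 16 19

Derivation:
Bit 0: prefix='0' (no match yet)
Bit 1: prefix='00' -> emit 'g', reset
Bit 2: prefix='0' (no match yet)
Bit 3: prefix='01' (no match yet)
Bit 4: prefix='011' (no match yet)
Bit 5: prefix='0110' -> emit 'f', reset
Bit 6: prefix='0' (no match yet)
Bit 7: prefix='01' (no match yet)
Bit 8: prefix='010' -> emit 'b', reset
Bit 9: prefix='0' (no match yet)
Bit 10: prefix='01' (no match yet)
Bit 11: prefix='010' -> emit 'b', reset
Bit 12: prefix='0' (no match yet)
Bit 13: prefix='00' -> emit 'g', reset
Bit 14: prefix='0' (no match yet)
Bit 15: prefix='00' -> emit 'g', reset
Bit 16: prefix='0' (no match yet)
Bit 17: prefix='01' (no match yet)
Bit 18: prefix='010' -> emit 'b', reset
Bit 19: prefix='0' (no match yet)
Bit 20: prefix='01' (no match yet)
Bit 21: prefix='010' -> emit 'b', reset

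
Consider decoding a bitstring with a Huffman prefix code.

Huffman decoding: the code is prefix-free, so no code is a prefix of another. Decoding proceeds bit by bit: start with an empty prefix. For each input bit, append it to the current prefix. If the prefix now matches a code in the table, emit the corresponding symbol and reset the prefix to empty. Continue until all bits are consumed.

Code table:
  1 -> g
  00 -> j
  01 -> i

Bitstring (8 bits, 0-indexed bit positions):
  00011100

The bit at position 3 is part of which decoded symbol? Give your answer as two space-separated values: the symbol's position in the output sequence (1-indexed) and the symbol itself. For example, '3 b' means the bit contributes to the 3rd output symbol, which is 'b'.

Answer: 2 i

Derivation:
Bit 0: prefix='0' (no match yet)
Bit 1: prefix='00' -> emit 'j', reset
Bit 2: prefix='0' (no match yet)
Bit 3: prefix='01' -> emit 'i', reset
Bit 4: prefix='1' -> emit 'g', reset
Bit 5: prefix='1' -> emit 'g', reset
Bit 6: prefix='0' (no match yet)
Bit 7: prefix='00' -> emit 'j', reset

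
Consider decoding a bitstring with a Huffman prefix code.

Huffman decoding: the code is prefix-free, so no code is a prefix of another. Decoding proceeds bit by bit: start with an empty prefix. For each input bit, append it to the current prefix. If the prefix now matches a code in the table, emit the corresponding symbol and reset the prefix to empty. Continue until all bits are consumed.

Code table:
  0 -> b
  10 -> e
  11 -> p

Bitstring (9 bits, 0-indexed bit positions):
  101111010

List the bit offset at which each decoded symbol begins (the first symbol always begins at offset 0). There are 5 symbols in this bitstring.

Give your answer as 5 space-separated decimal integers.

Bit 0: prefix='1' (no match yet)
Bit 1: prefix='10' -> emit 'e', reset
Bit 2: prefix='1' (no match yet)
Bit 3: prefix='11' -> emit 'p', reset
Bit 4: prefix='1' (no match yet)
Bit 5: prefix='11' -> emit 'p', reset
Bit 6: prefix='0' -> emit 'b', reset
Bit 7: prefix='1' (no match yet)
Bit 8: prefix='10' -> emit 'e', reset

Answer: 0 2 4 6 7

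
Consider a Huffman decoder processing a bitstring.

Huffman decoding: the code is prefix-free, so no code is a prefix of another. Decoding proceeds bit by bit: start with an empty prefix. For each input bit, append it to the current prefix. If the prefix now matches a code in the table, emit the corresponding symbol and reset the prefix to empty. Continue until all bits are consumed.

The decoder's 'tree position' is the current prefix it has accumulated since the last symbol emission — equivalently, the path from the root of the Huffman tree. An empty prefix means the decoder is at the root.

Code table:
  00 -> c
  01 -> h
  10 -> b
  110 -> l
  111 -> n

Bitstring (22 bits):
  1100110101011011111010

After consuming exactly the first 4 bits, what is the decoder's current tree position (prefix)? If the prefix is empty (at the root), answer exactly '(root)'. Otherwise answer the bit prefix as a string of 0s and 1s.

Bit 0: prefix='1' (no match yet)
Bit 1: prefix='11' (no match yet)
Bit 2: prefix='110' -> emit 'l', reset
Bit 3: prefix='0' (no match yet)

Answer: 0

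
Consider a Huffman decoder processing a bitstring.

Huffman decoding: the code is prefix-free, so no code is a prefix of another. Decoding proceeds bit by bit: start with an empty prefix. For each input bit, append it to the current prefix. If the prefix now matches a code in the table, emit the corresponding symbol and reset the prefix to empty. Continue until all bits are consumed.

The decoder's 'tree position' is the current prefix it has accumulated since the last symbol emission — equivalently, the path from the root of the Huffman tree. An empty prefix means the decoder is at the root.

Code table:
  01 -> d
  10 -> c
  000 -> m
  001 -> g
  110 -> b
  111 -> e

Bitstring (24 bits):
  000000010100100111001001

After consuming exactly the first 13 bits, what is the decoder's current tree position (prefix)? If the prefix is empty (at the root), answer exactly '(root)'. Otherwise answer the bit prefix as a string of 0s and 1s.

Answer: (root)

Derivation:
Bit 0: prefix='0' (no match yet)
Bit 1: prefix='00' (no match yet)
Bit 2: prefix='000' -> emit 'm', reset
Bit 3: prefix='0' (no match yet)
Bit 4: prefix='00' (no match yet)
Bit 5: prefix='000' -> emit 'm', reset
Bit 6: prefix='0' (no match yet)
Bit 7: prefix='01' -> emit 'd', reset
Bit 8: prefix='0' (no match yet)
Bit 9: prefix='01' -> emit 'd', reset
Bit 10: prefix='0' (no match yet)
Bit 11: prefix='00' (no match yet)
Bit 12: prefix='001' -> emit 'g', reset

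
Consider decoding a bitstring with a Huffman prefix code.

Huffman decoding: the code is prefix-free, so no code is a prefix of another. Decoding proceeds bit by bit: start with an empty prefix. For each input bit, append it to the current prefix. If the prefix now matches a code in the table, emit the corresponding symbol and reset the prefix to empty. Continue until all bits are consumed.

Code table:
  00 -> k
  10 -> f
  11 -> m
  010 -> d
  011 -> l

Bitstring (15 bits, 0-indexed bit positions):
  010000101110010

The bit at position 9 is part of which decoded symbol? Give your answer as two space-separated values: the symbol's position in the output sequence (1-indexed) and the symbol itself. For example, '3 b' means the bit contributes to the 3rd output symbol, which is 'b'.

Answer: 4 m

Derivation:
Bit 0: prefix='0' (no match yet)
Bit 1: prefix='01' (no match yet)
Bit 2: prefix='010' -> emit 'd', reset
Bit 3: prefix='0' (no match yet)
Bit 4: prefix='00' -> emit 'k', reset
Bit 5: prefix='0' (no match yet)
Bit 6: prefix='01' (no match yet)
Bit 7: prefix='010' -> emit 'd', reset
Bit 8: prefix='1' (no match yet)
Bit 9: prefix='11' -> emit 'm', reset
Bit 10: prefix='1' (no match yet)
Bit 11: prefix='10' -> emit 'f', reset
Bit 12: prefix='0' (no match yet)
Bit 13: prefix='01' (no match yet)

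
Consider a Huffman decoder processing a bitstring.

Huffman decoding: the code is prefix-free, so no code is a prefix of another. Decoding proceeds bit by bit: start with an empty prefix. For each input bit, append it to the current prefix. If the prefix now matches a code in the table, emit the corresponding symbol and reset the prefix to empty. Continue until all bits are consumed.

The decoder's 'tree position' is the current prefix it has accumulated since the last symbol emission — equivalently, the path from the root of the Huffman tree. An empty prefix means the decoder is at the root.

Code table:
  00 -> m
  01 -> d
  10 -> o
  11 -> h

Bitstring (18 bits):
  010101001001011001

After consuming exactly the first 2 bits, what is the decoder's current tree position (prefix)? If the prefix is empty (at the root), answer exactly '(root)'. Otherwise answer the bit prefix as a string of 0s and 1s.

Answer: (root)

Derivation:
Bit 0: prefix='0' (no match yet)
Bit 1: prefix='01' -> emit 'd', reset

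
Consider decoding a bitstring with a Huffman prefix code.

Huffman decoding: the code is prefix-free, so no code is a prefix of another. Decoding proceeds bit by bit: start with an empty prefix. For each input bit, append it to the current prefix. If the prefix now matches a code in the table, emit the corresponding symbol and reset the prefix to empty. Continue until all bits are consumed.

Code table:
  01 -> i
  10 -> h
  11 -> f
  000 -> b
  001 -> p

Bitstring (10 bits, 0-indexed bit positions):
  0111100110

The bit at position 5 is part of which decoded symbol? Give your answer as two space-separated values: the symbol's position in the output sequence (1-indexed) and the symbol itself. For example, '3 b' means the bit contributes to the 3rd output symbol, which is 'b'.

Bit 0: prefix='0' (no match yet)
Bit 1: prefix='01' -> emit 'i', reset
Bit 2: prefix='1' (no match yet)
Bit 3: prefix='11' -> emit 'f', reset
Bit 4: prefix='1' (no match yet)
Bit 5: prefix='10' -> emit 'h', reset
Bit 6: prefix='0' (no match yet)
Bit 7: prefix='01' -> emit 'i', reset
Bit 8: prefix='1' (no match yet)
Bit 9: prefix='10' -> emit 'h', reset

Answer: 3 h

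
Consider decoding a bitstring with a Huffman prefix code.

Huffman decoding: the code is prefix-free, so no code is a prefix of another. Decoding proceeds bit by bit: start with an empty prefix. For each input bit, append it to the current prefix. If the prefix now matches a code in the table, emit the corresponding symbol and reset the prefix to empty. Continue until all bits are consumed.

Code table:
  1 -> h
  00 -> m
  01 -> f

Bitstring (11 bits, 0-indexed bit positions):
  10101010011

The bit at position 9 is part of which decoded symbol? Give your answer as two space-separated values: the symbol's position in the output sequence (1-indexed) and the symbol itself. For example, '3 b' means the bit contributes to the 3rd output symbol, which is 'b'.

Answer: 6 h

Derivation:
Bit 0: prefix='1' -> emit 'h', reset
Bit 1: prefix='0' (no match yet)
Bit 2: prefix='01' -> emit 'f', reset
Bit 3: prefix='0' (no match yet)
Bit 4: prefix='01' -> emit 'f', reset
Bit 5: prefix='0' (no match yet)
Bit 6: prefix='01' -> emit 'f', reset
Bit 7: prefix='0' (no match yet)
Bit 8: prefix='00' -> emit 'm', reset
Bit 9: prefix='1' -> emit 'h', reset
Bit 10: prefix='1' -> emit 'h', reset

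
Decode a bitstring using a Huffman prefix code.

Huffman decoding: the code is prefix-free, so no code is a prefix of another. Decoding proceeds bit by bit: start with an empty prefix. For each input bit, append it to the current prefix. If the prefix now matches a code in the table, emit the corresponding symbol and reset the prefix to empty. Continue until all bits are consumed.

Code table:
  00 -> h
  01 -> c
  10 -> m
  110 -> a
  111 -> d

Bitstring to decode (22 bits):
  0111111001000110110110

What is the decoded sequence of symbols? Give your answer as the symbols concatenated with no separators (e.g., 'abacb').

Answer: cdachcmaa

Derivation:
Bit 0: prefix='0' (no match yet)
Bit 1: prefix='01' -> emit 'c', reset
Bit 2: prefix='1' (no match yet)
Bit 3: prefix='11' (no match yet)
Bit 4: prefix='111' -> emit 'd', reset
Bit 5: prefix='1' (no match yet)
Bit 6: prefix='11' (no match yet)
Bit 7: prefix='110' -> emit 'a', reset
Bit 8: prefix='0' (no match yet)
Bit 9: prefix='01' -> emit 'c', reset
Bit 10: prefix='0' (no match yet)
Bit 11: prefix='00' -> emit 'h', reset
Bit 12: prefix='0' (no match yet)
Bit 13: prefix='01' -> emit 'c', reset
Bit 14: prefix='1' (no match yet)
Bit 15: prefix='10' -> emit 'm', reset
Bit 16: prefix='1' (no match yet)
Bit 17: prefix='11' (no match yet)
Bit 18: prefix='110' -> emit 'a', reset
Bit 19: prefix='1' (no match yet)
Bit 20: prefix='11' (no match yet)
Bit 21: prefix='110' -> emit 'a', reset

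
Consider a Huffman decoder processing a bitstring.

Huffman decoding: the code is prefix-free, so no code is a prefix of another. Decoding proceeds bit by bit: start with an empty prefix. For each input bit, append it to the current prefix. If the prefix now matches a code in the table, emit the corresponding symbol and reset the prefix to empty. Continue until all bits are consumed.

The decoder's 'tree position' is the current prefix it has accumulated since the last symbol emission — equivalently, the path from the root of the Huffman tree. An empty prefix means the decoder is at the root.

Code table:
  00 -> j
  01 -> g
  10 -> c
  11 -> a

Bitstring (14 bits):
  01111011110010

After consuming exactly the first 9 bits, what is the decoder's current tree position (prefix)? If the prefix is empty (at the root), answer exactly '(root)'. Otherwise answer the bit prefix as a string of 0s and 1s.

Answer: 1

Derivation:
Bit 0: prefix='0' (no match yet)
Bit 1: prefix='01' -> emit 'g', reset
Bit 2: prefix='1' (no match yet)
Bit 3: prefix='11' -> emit 'a', reset
Bit 4: prefix='1' (no match yet)
Bit 5: prefix='10' -> emit 'c', reset
Bit 6: prefix='1' (no match yet)
Bit 7: prefix='11' -> emit 'a', reset
Bit 8: prefix='1' (no match yet)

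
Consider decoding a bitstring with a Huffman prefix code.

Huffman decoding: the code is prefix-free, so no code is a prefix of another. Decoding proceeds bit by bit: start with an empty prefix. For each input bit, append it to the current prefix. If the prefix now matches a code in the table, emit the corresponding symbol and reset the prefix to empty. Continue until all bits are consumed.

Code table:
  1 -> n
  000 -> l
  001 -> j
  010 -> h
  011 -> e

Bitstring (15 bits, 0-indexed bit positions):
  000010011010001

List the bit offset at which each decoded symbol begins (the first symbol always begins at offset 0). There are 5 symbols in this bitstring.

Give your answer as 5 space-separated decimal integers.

Answer: 0 3 6 9 12

Derivation:
Bit 0: prefix='0' (no match yet)
Bit 1: prefix='00' (no match yet)
Bit 2: prefix='000' -> emit 'l', reset
Bit 3: prefix='0' (no match yet)
Bit 4: prefix='01' (no match yet)
Bit 5: prefix='010' -> emit 'h', reset
Bit 6: prefix='0' (no match yet)
Bit 7: prefix='01' (no match yet)
Bit 8: prefix='011' -> emit 'e', reset
Bit 9: prefix='0' (no match yet)
Bit 10: prefix='01' (no match yet)
Bit 11: prefix='010' -> emit 'h', reset
Bit 12: prefix='0' (no match yet)
Bit 13: prefix='00' (no match yet)
Bit 14: prefix='001' -> emit 'j', reset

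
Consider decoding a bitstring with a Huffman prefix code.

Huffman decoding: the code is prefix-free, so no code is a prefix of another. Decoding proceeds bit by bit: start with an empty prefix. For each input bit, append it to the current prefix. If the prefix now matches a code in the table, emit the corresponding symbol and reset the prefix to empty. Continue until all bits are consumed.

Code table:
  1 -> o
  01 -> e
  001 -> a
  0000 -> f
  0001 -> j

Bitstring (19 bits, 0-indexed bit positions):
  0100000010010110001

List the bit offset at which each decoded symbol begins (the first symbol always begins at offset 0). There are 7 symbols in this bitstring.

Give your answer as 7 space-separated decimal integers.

Answer: 0 2 6 9 12 14 15

Derivation:
Bit 0: prefix='0' (no match yet)
Bit 1: prefix='01' -> emit 'e', reset
Bit 2: prefix='0' (no match yet)
Bit 3: prefix='00' (no match yet)
Bit 4: prefix='000' (no match yet)
Bit 5: prefix='0000' -> emit 'f', reset
Bit 6: prefix='0' (no match yet)
Bit 7: prefix='00' (no match yet)
Bit 8: prefix='001' -> emit 'a', reset
Bit 9: prefix='0' (no match yet)
Bit 10: prefix='00' (no match yet)
Bit 11: prefix='001' -> emit 'a', reset
Bit 12: prefix='0' (no match yet)
Bit 13: prefix='01' -> emit 'e', reset
Bit 14: prefix='1' -> emit 'o', reset
Bit 15: prefix='0' (no match yet)
Bit 16: prefix='00' (no match yet)
Bit 17: prefix='000' (no match yet)
Bit 18: prefix='0001' -> emit 'j', reset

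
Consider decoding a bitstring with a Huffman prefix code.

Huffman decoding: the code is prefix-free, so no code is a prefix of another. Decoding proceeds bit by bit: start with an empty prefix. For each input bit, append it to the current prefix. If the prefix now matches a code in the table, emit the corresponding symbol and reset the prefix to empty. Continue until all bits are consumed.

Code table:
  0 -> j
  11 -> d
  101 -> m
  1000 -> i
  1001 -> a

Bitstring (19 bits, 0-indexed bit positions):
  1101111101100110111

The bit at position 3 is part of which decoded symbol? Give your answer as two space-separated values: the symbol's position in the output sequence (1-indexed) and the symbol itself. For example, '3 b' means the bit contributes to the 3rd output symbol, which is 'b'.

Answer: 3 d

Derivation:
Bit 0: prefix='1' (no match yet)
Bit 1: prefix='11' -> emit 'd', reset
Bit 2: prefix='0' -> emit 'j', reset
Bit 3: prefix='1' (no match yet)
Bit 4: prefix='11' -> emit 'd', reset
Bit 5: prefix='1' (no match yet)
Bit 6: prefix='11' -> emit 'd', reset
Bit 7: prefix='1' (no match yet)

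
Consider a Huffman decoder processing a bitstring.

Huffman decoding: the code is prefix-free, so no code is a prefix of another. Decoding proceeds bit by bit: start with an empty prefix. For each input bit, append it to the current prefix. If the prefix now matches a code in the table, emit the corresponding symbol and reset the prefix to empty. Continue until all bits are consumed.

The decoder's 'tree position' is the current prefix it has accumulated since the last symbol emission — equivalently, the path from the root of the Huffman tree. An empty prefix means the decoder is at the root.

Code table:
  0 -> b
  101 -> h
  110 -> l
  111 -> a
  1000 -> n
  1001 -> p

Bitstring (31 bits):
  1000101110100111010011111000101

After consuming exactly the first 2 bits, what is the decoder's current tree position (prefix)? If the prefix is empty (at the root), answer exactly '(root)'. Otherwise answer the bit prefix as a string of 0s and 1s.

Bit 0: prefix='1' (no match yet)
Bit 1: prefix='10' (no match yet)

Answer: 10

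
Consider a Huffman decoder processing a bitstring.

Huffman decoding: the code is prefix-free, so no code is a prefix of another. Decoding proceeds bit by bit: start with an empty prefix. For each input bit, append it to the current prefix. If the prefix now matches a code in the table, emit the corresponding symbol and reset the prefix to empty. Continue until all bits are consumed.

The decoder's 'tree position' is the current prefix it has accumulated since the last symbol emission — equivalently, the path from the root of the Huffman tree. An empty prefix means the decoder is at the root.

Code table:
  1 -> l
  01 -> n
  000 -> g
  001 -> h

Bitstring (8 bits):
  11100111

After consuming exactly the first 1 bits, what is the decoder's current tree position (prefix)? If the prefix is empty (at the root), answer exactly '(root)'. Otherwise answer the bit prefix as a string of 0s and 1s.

Bit 0: prefix='1' -> emit 'l', reset

Answer: (root)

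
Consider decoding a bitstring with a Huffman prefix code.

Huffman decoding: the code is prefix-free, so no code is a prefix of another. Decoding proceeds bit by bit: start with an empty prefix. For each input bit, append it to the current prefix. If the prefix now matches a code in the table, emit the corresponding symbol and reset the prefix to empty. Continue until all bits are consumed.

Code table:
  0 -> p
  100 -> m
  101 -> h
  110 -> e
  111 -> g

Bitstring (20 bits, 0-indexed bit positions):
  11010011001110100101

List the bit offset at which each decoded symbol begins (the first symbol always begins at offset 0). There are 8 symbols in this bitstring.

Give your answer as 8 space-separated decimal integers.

Bit 0: prefix='1' (no match yet)
Bit 1: prefix='11' (no match yet)
Bit 2: prefix='110' -> emit 'e', reset
Bit 3: prefix='1' (no match yet)
Bit 4: prefix='10' (no match yet)
Bit 5: prefix='100' -> emit 'm', reset
Bit 6: prefix='1' (no match yet)
Bit 7: prefix='11' (no match yet)
Bit 8: prefix='110' -> emit 'e', reset
Bit 9: prefix='0' -> emit 'p', reset
Bit 10: prefix='1' (no match yet)
Bit 11: prefix='11' (no match yet)
Bit 12: prefix='111' -> emit 'g', reset
Bit 13: prefix='0' -> emit 'p', reset
Bit 14: prefix='1' (no match yet)
Bit 15: prefix='10' (no match yet)
Bit 16: prefix='100' -> emit 'm', reset
Bit 17: prefix='1' (no match yet)
Bit 18: prefix='10' (no match yet)
Bit 19: prefix='101' -> emit 'h', reset

Answer: 0 3 6 9 10 13 14 17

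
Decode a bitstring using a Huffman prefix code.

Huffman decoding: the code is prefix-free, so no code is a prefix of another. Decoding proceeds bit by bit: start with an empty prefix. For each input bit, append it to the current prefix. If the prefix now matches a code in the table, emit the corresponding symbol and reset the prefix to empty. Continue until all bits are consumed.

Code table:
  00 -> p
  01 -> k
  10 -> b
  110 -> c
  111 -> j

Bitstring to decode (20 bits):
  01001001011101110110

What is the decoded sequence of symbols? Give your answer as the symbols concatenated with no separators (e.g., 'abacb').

Answer: kpbkkcjkb

Derivation:
Bit 0: prefix='0' (no match yet)
Bit 1: prefix='01' -> emit 'k', reset
Bit 2: prefix='0' (no match yet)
Bit 3: prefix='00' -> emit 'p', reset
Bit 4: prefix='1' (no match yet)
Bit 5: prefix='10' -> emit 'b', reset
Bit 6: prefix='0' (no match yet)
Bit 7: prefix='01' -> emit 'k', reset
Bit 8: prefix='0' (no match yet)
Bit 9: prefix='01' -> emit 'k', reset
Bit 10: prefix='1' (no match yet)
Bit 11: prefix='11' (no match yet)
Bit 12: prefix='110' -> emit 'c', reset
Bit 13: prefix='1' (no match yet)
Bit 14: prefix='11' (no match yet)
Bit 15: prefix='111' -> emit 'j', reset
Bit 16: prefix='0' (no match yet)
Bit 17: prefix='01' -> emit 'k', reset
Bit 18: prefix='1' (no match yet)
Bit 19: prefix='10' -> emit 'b', reset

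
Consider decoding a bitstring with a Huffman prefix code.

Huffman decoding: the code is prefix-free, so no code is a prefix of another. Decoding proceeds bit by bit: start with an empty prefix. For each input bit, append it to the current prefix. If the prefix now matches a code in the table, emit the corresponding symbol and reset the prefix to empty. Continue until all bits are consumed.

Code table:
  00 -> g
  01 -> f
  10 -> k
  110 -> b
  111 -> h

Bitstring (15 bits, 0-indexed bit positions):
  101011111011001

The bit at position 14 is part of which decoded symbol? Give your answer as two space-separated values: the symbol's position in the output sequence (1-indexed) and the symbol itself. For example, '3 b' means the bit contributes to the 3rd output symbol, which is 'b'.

Answer: 6 f

Derivation:
Bit 0: prefix='1' (no match yet)
Bit 1: prefix='10' -> emit 'k', reset
Bit 2: prefix='1' (no match yet)
Bit 3: prefix='10' -> emit 'k', reset
Bit 4: prefix='1' (no match yet)
Bit 5: prefix='11' (no match yet)
Bit 6: prefix='111' -> emit 'h', reset
Bit 7: prefix='1' (no match yet)
Bit 8: prefix='11' (no match yet)
Bit 9: prefix='110' -> emit 'b', reset
Bit 10: prefix='1' (no match yet)
Bit 11: prefix='11' (no match yet)
Bit 12: prefix='110' -> emit 'b', reset
Bit 13: prefix='0' (no match yet)
Bit 14: prefix='01' -> emit 'f', reset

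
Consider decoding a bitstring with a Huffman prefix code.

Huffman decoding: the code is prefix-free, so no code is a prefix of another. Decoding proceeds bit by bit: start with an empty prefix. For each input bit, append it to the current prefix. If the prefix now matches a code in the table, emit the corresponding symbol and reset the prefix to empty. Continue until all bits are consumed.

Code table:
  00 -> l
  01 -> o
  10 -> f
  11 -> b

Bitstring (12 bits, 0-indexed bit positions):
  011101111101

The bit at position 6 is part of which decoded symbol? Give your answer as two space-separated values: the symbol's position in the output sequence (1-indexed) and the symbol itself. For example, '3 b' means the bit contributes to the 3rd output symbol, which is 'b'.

Answer: 4 b

Derivation:
Bit 0: prefix='0' (no match yet)
Bit 1: prefix='01' -> emit 'o', reset
Bit 2: prefix='1' (no match yet)
Bit 3: prefix='11' -> emit 'b', reset
Bit 4: prefix='0' (no match yet)
Bit 5: prefix='01' -> emit 'o', reset
Bit 6: prefix='1' (no match yet)
Bit 7: prefix='11' -> emit 'b', reset
Bit 8: prefix='1' (no match yet)
Bit 9: prefix='11' -> emit 'b', reset
Bit 10: prefix='0' (no match yet)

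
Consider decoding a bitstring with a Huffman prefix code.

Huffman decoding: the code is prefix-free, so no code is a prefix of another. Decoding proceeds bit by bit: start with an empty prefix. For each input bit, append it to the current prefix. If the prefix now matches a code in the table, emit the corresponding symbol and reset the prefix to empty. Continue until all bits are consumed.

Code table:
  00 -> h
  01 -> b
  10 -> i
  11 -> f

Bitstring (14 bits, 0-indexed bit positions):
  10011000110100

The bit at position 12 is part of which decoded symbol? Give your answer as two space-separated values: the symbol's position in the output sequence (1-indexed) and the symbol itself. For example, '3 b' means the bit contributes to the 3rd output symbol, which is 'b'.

Answer: 7 h

Derivation:
Bit 0: prefix='1' (no match yet)
Bit 1: prefix='10' -> emit 'i', reset
Bit 2: prefix='0' (no match yet)
Bit 3: prefix='01' -> emit 'b', reset
Bit 4: prefix='1' (no match yet)
Bit 5: prefix='10' -> emit 'i', reset
Bit 6: prefix='0' (no match yet)
Bit 7: prefix='00' -> emit 'h', reset
Bit 8: prefix='1' (no match yet)
Bit 9: prefix='11' -> emit 'f', reset
Bit 10: prefix='0' (no match yet)
Bit 11: prefix='01' -> emit 'b', reset
Bit 12: prefix='0' (no match yet)
Bit 13: prefix='00' -> emit 'h', reset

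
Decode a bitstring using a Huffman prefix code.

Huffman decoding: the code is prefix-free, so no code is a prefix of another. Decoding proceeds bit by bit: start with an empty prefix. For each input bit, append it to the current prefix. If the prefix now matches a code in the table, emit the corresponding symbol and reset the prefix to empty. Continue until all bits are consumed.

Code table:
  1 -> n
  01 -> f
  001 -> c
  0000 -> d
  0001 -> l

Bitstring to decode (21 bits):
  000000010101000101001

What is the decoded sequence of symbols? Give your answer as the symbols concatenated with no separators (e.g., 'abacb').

Bit 0: prefix='0' (no match yet)
Bit 1: prefix='00' (no match yet)
Bit 2: prefix='000' (no match yet)
Bit 3: prefix='0000' -> emit 'd', reset
Bit 4: prefix='0' (no match yet)
Bit 5: prefix='00' (no match yet)
Bit 6: prefix='000' (no match yet)
Bit 7: prefix='0001' -> emit 'l', reset
Bit 8: prefix='0' (no match yet)
Bit 9: prefix='01' -> emit 'f', reset
Bit 10: prefix='0' (no match yet)
Bit 11: prefix='01' -> emit 'f', reset
Bit 12: prefix='0' (no match yet)
Bit 13: prefix='00' (no match yet)
Bit 14: prefix='000' (no match yet)
Bit 15: prefix='0001' -> emit 'l', reset
Bit 16: prefix='0' (no match yet)
Bit 17: prefix='01' -> emit 'f', reset
Bit 18: prefix='0' (no match yet)
Bit 19: prefix='00' (no match yet)
Bit 20: prefix='001' -> emit 'c', reset

Answer: dlfflfc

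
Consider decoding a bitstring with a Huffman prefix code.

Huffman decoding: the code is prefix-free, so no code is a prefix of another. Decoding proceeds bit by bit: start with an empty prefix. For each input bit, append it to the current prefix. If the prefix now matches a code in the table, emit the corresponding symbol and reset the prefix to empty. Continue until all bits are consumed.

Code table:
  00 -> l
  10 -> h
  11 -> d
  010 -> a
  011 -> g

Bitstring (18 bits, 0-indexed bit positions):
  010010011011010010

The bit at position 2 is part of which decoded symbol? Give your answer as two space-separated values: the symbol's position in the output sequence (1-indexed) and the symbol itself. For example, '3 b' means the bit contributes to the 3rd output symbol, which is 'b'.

Bit 0: prefix='0' (no match yet)
Bit 1: prefix='01' (no match yet)
Bit 2: prefix='010' -> emit 'a', reset
Bit 3: prefix='0' (no match yet)
Bit 4: prefix='01' (no match yet)
Bit 5: prefix='010' -> emit 'a', reset
Bit 6: prefix='0' (no match yet)

Answer: 1 a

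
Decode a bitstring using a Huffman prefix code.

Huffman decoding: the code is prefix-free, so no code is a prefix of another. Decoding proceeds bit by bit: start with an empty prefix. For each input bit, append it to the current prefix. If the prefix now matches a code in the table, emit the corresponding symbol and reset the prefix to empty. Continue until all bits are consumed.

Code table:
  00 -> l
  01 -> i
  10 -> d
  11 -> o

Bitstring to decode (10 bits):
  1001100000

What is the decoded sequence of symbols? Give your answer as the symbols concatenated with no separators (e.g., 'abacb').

Answer: didll

Derivation:
Bit 0: prefix='1' (no match yet)
Bit 1: prefix='10' -> emit 'd', reset
Bit 2: prefix='0' (no match yet)
Bit 3: prefix='01' -> emit 'i', reset
Bit 4: prefix='1' (no match yet)
Bit 5: prefix='10' -> emit 'd', reset
Bit 6: prefix='0' (no match yet)
Bit 7: prefix='00' -> emit 'l', reset
Bit 8: prefix='0' (no match yet)
Bit 9: prefix='00' -> emit 'l', reset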